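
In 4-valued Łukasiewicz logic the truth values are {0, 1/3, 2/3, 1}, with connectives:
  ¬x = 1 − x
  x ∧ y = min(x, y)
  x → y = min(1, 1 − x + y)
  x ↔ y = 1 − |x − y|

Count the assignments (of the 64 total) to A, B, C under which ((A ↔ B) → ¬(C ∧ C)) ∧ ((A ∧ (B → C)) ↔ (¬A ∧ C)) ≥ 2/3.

value 1: 11 assignments (counts)
value 2/3: 22 assignments (counts)
value 1/3: 15 assignments
value 0: 16 assignments
So 33 of the 64 assignments meet the threshold.

33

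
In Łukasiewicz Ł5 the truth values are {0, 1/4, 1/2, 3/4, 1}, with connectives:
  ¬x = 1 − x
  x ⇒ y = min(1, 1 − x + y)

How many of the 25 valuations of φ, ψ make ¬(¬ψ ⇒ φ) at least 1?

value 1: 1 assignment (counts)
value 3/4: 2 assignments
value 1/2: 3 assignments
value 1/4: 4 assignments
value 0: 15 assignments
So 1 of the 25 assignments meets the threshold.

1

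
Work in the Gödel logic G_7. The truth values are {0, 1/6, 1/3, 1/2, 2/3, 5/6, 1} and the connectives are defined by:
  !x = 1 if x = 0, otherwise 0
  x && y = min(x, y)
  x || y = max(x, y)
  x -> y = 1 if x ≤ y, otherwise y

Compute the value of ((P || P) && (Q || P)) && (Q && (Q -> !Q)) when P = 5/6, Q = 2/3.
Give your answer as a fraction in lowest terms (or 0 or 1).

0

P || P = 5/6 || 5/6 = 5/6
Q || P = 2/3 || 5/6 = 5/6
(P || P) && (Q || P) = 5/6 && 5/6 = 5/6
!Q = !2/3 = 0
Q -> !Q = 2/3 -> 0 = 0
Q && (Q -> !Q) = 2/3 && 0 = 0
((P || P) && (Q || P)) && (Q && (Q -> !Q)) = 5/6 && 0 = 0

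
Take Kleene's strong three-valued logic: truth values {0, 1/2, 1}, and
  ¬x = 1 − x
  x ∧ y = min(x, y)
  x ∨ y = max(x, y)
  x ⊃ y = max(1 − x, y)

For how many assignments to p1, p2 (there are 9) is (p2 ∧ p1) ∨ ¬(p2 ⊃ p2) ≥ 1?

1

p1 = 0, p2 = 0 ↦ 0  <
p1 = 0, p2 = 1/2 ↦ 1/2  <
p1 = 0, p2 = 1 ↦ 0  <
p1 = 1/2, p2 = 0 ↦ 0  <
p1 = 1/2, p2 = 1/2 ↦ 1/2  <
p1 = 1/2, p2 = 1 ↦ 1/2  <
p1 = 1, p2 = 0 ↦ 0  <
p1 = 1, p2 = 1/2 ↦ 1/2  <
p1 = 1, p2 = 1 ↦ 1  ≥
So 1 of the 9 assignments meets the threshold.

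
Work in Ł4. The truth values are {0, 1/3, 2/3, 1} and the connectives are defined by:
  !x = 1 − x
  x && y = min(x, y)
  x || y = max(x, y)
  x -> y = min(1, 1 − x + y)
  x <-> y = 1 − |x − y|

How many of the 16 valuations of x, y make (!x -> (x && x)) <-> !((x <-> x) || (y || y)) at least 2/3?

x = 0, y = 0 ↦ 1  ≥
x = 0, y = 1/3 ↦ 1  ≥
x = 0, y = 2/3 ↦ 1  ≥
x = 0, y = 1 ↦ 1  ≥
x = 1/3, y = 0 ↦ 1/3  <
x = 1/3, y = 1/3 ↦ 1/3  <
x = 1/3, y = 2/3 ↦ 1/3  <
x = 1/3, y = 1 ↦ 1/3  <
x = 2/3, y = 0 ↦ 0  <
x = 2/3, y = 1/3 ↦ 0  <
x = 2/3, y = 2/3 ↦ 0  <
x = 2/3, y = 1 ↦ 0  <
x = 1, y = 0 ↦ 0  <
x = 1, y = 1/3 ↦ 0  <
x = 1, y = 2/3 ↦ 0  <
x = 1, y = 1 ↦ 0  <
So 4 of the 16 assignments meet the threshold.

4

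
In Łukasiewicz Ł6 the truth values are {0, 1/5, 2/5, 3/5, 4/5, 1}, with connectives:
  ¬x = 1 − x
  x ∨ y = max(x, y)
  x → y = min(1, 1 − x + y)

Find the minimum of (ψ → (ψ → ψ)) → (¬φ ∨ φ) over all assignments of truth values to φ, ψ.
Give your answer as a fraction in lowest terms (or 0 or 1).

3/5

Take φ = 2/5, ψ = 0:
ψ → ψ = 0 → 0 = 1
ψ → (ψ → ψ) = 0 → 1 = 1
¬φ = ¬2/5 = 3/5
¬φ ∨ φ = 3/5 ∨ 2/5 = 3/5
(ψ → (ψ → ψ)) → (¬φ ∨ φ) = 1 → 3/5 = 3/5
No assignment yields a value below 3/5, so this is the minimum.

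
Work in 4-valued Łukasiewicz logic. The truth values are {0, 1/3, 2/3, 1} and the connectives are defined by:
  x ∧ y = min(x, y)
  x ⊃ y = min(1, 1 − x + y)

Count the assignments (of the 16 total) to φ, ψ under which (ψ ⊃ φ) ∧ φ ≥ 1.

φ = 0, ψ = 0 ↦ 0  <
φ = 0, ψ = 1/3 ↦ 0  <
φ = 0, ψ = 2/3 ↦ 0  <
φ = 0, ψ = 1 ↦ 0  <
φ = 1/3, ψ = 0 ↦ 1/3  <
φ = 1/3, ψ = 1/3 ↦ 1/3  <
φ = 1/3, ψ = 2/3 ↦ 1/3  <
φ = 1/3, ψ = 1 ↦ 1/3  <
φ = 2/3, ψ = 0 ↦ 2/3  <
φ = 2/3, ψ = 1/3 ↦ 2/3  <
φ = 2/3, ψ = 2/3 ↦ 2/3  <
φ = 2/3, ψ = 1 ↦ 2/3  <
φ = 1, ψ = 0 ↦ 1  ≥
φ = 1, ψ = 1/3 ↦ 1  ≥
φ = 1, ψ = 2/3 ↦ 1  ≥
φ = 1, ψ = 1 ↦ 1  ≥
So 4 of the 16 assignments meet the threshold.

4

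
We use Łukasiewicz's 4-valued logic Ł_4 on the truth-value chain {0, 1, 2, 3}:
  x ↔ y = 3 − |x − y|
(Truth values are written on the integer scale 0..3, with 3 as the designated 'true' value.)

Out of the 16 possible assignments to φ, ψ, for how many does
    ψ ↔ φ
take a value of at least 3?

φ = 0, ψ = 0 ↦ 3  ≥
φ = 0, ψ = 1 ↦ 2  <
φ = 0, ψ = 2 ↦ 1  <
φ = 0, ψ = 3 ↦ 0  <
φ = 1, ψ = 0 ↦ 2  <
φ = 1, ψ = 1 ↦ 3  ≥
φ = 1, ψ = 2 ↦ 2  <
φ = 1, ψ = 3 ↦ 1  <
φ = 2, ψ = 0 ↦ 1  <
φ = 2, ψ = 1 ↦ 2  <
φ = 2, ψ = 2 ↦ 3  ≥
φ = 2, ψ = 3 ↦ 2  <
φ = 3, ψ = 0 ↦ 0  <
φ = 3, ψ = 1 ↦ 1  <
φ = 3, ψ = 2 ↦ 2  <
φ = 3, ψ = 3 ↦ 3  ≥
So 4 of the 16 assignments meet the threshold.

4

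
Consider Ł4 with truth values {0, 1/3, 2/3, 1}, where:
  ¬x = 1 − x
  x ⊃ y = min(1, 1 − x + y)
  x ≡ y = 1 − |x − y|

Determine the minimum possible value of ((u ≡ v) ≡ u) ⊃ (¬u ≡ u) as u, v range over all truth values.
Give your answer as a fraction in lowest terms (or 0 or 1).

0

Take u = 0, v = 1:
u ≡ v = 0 ≡ 1 = 0
(u ≡ v) ≡ u = 0 ≡ 0 = 1
¬u = ¬0 = 1
¬u ≡ u = 1 ≡ 0 = 0
((u ≡ v) ≡ u) ⊃ (¬u ≡ u) = 1 ⊃ 0 = 0
No assignment yields a value below 0, so this is the minimum.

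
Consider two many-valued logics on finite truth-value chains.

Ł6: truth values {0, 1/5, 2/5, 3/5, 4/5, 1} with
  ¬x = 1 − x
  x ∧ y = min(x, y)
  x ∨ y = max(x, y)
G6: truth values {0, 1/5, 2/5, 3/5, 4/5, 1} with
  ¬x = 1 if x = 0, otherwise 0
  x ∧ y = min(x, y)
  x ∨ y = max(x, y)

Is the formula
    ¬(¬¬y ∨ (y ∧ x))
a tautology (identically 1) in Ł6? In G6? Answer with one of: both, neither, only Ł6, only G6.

In Ł6: at x = 0, y = 1/5 the value is 4/5 — not a tautology.
In G6: at x = 0, y = 1/5 the value is 0 — not a tautology.

neither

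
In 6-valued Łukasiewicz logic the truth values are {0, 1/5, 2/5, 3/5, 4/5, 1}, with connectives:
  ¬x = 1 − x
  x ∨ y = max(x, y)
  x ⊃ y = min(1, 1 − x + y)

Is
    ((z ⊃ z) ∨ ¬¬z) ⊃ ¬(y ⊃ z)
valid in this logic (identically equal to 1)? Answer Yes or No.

Counterexample: take y = 0, z = 0.
z ⊃ z = 0 ⊃ 0 = 1
¬z = ¬0 = 1
¬¬z = ¬1 = 0
(z ⊃ z) ∨ ¬¬z = 1 ∨ 0 = 1
y ⊃ z = 0 ⊃ 0 = 1
¬(y ⊃ z) = ¬1 = 0
((z ⊃ z) ∨ ¬¬z) ⊃ ¬(y ⊃ z) = 1 ⊃ 0 = 0
This gives 0 ≠ 1.

No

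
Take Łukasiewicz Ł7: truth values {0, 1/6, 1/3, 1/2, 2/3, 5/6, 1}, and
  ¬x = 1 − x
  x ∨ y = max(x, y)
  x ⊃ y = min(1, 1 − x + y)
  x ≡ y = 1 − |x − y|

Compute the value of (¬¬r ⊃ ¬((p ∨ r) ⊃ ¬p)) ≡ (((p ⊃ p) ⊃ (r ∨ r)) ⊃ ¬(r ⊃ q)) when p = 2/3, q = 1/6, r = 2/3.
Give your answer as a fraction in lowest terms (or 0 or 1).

5/6

¬r = ¬2/3 = 1/3
¬¬r = ¬1/3 = 2/3
p ∨ r = 2/3 ∨ 2/3 = 2/3
¬p = ¬2/3 = 1/3
(p ∨ r) ⊃ ¬p = 2/3 ⊃ 1/3 = 2/3
¬((p ∨ r) ⊃ ¬p) = ¬2/3 = 1/3
¬¬r ⊃ ¬((p ∨ r) ⊃ ¬p) = 2/3 ⊃ 1/3 = 2/3
p ⊃ p = 2/3 ⊃ 2/3 = 1
r ∨ r = 2/3 ∨ 2/3 = 2/3
(p ⊃ p) ⊃ (r ∨ r) = 1 ⊃ 2/3 = 2/3
r ⊃ q = 2/3 ⊃ 1/6 = 1/2
¬(r ⊃ q) = ¬1/2 = 1/2
((p ⊃ p) ⊃ (r ∨ r)) ⊃ ¬(r ⊃ q) = 2/3 ⊃ 1/2 = 5/6
(¬¬r ⊃ ¬((p ∨ r) ⊃ ¬p)) ≡ (((p ⊃ p) ⊃ (r ∨ r)) ⊃ ¬(r ⊃ q)) = 2/3 ≡ 5/6 = 5/6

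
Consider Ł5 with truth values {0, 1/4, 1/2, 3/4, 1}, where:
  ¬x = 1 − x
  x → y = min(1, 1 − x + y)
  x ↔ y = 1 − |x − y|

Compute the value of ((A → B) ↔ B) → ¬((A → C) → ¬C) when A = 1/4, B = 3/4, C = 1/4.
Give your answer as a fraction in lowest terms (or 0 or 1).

A → B = 1/4 → 3/4 = 1
(A → B) ↔ B = 1 ↔ 3/4 = 3/4
A → C = 1/4 → 1/4 = 1
¬C = ¬1/4 = 3/4
(A → C) → ¬C = 1 → 3/4 = 3/4
¬((A → C) → ¬C) = ¬3/4 = 1/4
((A → B) ↔ B) → ¬((A → C) → ¬C) = 3/4 → 1/4 = 1/2

1/2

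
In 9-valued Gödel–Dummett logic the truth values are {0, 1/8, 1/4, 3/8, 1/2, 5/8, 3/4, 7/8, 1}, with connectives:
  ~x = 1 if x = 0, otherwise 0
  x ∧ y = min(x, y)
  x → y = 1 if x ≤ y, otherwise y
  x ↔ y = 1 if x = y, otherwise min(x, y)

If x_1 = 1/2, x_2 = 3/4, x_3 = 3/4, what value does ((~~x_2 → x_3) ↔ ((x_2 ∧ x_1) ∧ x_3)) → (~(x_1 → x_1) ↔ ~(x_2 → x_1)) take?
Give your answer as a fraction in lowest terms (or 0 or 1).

~x_2 = ~3/4 = 0
~~x_2 = ~0 = 1
~~x_2 → x_3 = 1 → 3/4 = 3/4
x_2 ∧ x_1 = 3/4 ∧ 1/2 = 1/2
(x_2 ∧ x_1) ∧ x_3 = 1/2 ∧ 3/4 = 1/2
(~~x_2 → x_3) ↔ ((x_2 ∧ x_1) ∧ x_3) = 3/4 ↔ 1/2 = 1/2
x_1 → x_1 = 1/2 → 1/2 = 1
~(x_1 → x_1) = ~1 = 0
x_2 → x_1 = 3/4 → 1/2 = 1/2
~(x_2 → x_1) = ~1/2 = 0
~(x_1 → x_1) ↔ ~(x_2 → x_1) = 0 ↔ 0 = 1
((~~x_2 → x_3) ↔ ((x_2 ∧ x_1) ∧ x_3)) → (~(x_1 → x_1) ↔ ~(x_2 → x_1)) = 1/2 → 1 = 1

1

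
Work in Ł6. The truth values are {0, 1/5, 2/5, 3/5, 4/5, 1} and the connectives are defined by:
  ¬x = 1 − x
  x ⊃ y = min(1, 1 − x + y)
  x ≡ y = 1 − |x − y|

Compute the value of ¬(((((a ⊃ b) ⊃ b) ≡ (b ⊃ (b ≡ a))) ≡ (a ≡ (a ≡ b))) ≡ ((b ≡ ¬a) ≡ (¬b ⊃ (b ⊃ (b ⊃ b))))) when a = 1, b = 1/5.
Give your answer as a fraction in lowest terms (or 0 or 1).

a ⊃ b = 1 ⊃ 1/5 = 1/5
(a ⊃ b) ⊃ b = 1/5 ⊃ 1/5 = 1
b ≡ a = 1/5 ≡ 1 = 1/5
b ⊃ (b ≡ a) = 1/5 ⊃ 1/5 = 1
((a ⊃ b) ⊃ b) ≡ (b ⊃ (b ≡ a)) = 1 ≡ 1 = 1
a ≡ b = 1 ≡ 1/5 = 1/5
a ≡ (a ≡ b) = 1 ≡ 1/5 = 1/5
(((a ⊃ b) ⊃ b) ≡ (b ⊃ (b ≡ a))) ≡ (a ≡ (a ≡ b)) = 1 ≡ 1/5 = 1/5
¬a = ¬1 = 0
b ≡ ¬a = 1/5 ≡ 0 = 4/5
¬b = ¬1/5 = 4/5
b ⊃ b = 1/5 ⊃ 1/5 = 1
b ⊃ (b ⊃ b) = 1/5 ⊃ 1 = 1
¬b ⊃ (b ⊃ (b ⊃ b)) = 4/5 ⊃ 1 = 1
(b ≡ ¬a) ≡ (¬b ⊃ (b ⊃ (b ⊃ b))) = 4/5 ≡ 1 = 4/5
((((a ⊃ b) ⊃ b) ≡ (b ⊃ (b ≡ a))) ≡ (a ≡ (a ≡ b))) ≡ ((b ≡ ¬a) ≡ (¬b ⊃ (b ⊃ (b ⊃ b)))) = 1/5 ≡ 4/5 = 2/5
¬(((((a ⊃ b) ⊃ b) ≡ (b ⊃ (b ≡ a))) ≡ (a ≡ (a ≡ b))) ≡ ((b ≡ ¬a) ≡ (¬b ⊃ (b ⊃ (b ⊃ b))))) = ¬2/5 = 3/5

3/5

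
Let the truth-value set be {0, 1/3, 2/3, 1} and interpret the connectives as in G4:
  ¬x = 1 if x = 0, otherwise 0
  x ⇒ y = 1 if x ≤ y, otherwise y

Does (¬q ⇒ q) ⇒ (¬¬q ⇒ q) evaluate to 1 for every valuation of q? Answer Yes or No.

Counterexample: take q = 1/3.
¬q = ¬1/3 = 0
¬q ⇒ q = 0 ⇒ 1/3 = 1
¬q = ¬1/3 = 0
¬¬q = ¬0 = 1
¬¬q ⇒ q = 1 ⇒ 1/3 = 1/3
(¬q ⇒ q) ⇒ (¬¬q ⇒ q) = 1 ⇒ 1/3 = 1/3
This gives 1/3 ≠ 1.

No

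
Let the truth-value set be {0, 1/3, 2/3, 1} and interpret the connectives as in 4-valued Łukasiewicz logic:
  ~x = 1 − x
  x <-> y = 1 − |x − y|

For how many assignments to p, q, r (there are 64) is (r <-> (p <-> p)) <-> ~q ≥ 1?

value 1: 16 assignments (counts)
value 2/3: 24 assignments
value 1/3: 16 assignments
value 0: 8 assignments
So 16 of the 64 assignments meet the threshold.

16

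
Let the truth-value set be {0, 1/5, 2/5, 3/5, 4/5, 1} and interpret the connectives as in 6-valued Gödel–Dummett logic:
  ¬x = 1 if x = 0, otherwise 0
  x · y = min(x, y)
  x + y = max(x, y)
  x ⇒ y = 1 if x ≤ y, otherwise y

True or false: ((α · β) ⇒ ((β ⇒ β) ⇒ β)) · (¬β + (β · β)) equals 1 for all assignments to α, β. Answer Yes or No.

Counterexample: take α = 0, β = 1/5.
α · β = 0 · 1/5 = 0
β ⇒ β = 1/5 ⇒ 1/5 = 1
(β ⇒ β) ⇒ β = 1 ⇒ 1/5 = 1/5
(α · β) ⇒ ((β ⇒ β) ⇒ β) = 0 ⇒ 1/5 = 1
¬β = ¬1/5 = 0
β · β = 1/5 · 1/5 = 1/5
¬β + (β · β) = 0 + 1/5 = 1/5
((α · β) ⇒ ((β ⇒ β) ⇒ β)) · (¬β + (β · β)) = 1 · 1/5 = 1/5
This gives 1/5 ≠ 1.

No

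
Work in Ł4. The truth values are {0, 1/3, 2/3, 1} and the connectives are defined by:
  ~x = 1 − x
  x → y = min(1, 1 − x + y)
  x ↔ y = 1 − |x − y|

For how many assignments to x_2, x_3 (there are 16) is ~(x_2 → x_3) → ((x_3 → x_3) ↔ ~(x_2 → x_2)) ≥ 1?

10

x_2 = 0, x_3 = 0 ↦ 1  ≥
x_2 = 0, x_3 = 1/3 ↦ 1  ≥
x_2 = 0, x_3 = 2/3 ↦ 1  ≥
x_2 = 0, x_3 = 1 ↦ 1  ≥
x_2 = 1/3, x_3 = 0 ↦ 2/3  <
x_2 = 1/3, x_3 = 1/3 ↦ 1  ≥
x_2 = 1/3, x_3 = 2/3 ↦ 1  ≥
x_2 = 1/3, x_3 = 1 ↦ 1  ≥
x_2 = 2/3, x_3 = 0 ↦ 1/3  <
x_2 = 2/3, x_3 = 1/3 ↦ 2/3  <
x_2 = 2/3, x_3 = 2/3 ↦ 1  ≥
x_2 = 2/3, x_3 = 1 ↦ 1  ≥
x_2 = 1, x_3 = 0 ↦ 0  <
x_2 = 1, x_3 = 1/3 ↦ 1/3  <
x_2 = 1, x_3 = 2/3 ↦ 2/3  <
x_2 = 1, x_3 = 1 ↦ 1  ≥
So 10 of the 16 assignments meet the threshold.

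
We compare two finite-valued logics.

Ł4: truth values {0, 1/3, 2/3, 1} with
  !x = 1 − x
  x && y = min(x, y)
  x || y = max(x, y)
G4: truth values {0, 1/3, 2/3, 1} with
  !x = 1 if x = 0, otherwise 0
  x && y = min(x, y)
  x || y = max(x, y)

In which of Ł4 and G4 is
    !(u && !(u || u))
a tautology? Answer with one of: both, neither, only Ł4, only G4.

only G4

In Ł4: at u = 1/3 the value is 2/3 — not a tautology.
In G4: every assignment gives 1 — tautology.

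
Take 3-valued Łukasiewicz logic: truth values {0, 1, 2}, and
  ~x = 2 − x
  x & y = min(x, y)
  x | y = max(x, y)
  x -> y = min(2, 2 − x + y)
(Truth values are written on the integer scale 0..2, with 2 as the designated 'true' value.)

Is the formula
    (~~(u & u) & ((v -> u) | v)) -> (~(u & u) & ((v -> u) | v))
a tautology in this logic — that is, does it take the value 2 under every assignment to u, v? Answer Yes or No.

Counterexample: take u = 2, v = 0.
u & u = 2 & 2 = 2
~(u & u) = ~2 = 0
~~(u & u) = ~0 = 2
v -> u = 0 -> 2 = 2
(v -> u) | v = 2 | 0 = 2
~~(u & u) & ((v -> u) | v) = 2 & 2 = 2
u & u = 2 & 2 = 2
~(u & u) = ~2 = 0
v -> u = 0 -> 2 = 2
(v -> u) | v = 2 | 0 = 2
~(u & u) & ((v -> u) | v) = 0 & 2 = 0
(~~(u & u) & ((v -> u) | v)) -> (~(u & u) & ((v -> u) | v)) = 2 -> 0 = 0
This gives 0 ≠ 2.

No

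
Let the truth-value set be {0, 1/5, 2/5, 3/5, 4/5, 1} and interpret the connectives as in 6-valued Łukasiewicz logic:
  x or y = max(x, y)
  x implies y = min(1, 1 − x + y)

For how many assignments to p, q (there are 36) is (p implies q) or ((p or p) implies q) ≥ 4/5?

26

value 1: 21 assignments (counts)
value 4/5: 5 assignments (counts)
value 3/5: 4 assignments
value 2/5: 3 assignments
value 1/5: 2 assignments
value 0: 1 assignment
So 26 of the 36 assignments meet the threshold.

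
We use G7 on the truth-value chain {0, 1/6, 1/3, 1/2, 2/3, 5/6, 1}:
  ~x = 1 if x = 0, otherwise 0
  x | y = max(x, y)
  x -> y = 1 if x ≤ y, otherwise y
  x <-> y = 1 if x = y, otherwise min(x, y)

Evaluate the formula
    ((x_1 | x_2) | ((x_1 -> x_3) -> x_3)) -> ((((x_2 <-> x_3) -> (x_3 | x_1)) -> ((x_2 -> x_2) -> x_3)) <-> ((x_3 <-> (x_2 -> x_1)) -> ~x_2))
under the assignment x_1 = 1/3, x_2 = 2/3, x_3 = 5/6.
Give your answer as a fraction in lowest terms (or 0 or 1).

0

x_1 | x_2 = 1/3 | 2/3 = 2/3
x_1 -> x_3 = 1/3 -> 5/6 = 1
(x_1 -> x_3) -> x_3 = 1 -> 5/6 = 5/6
(x_1 | x_2) | ((x_1 -> x_3) -> x_3) = 2/3 | 5/6 = 5/6
x_2 <-> x_3 = 2/3 <-> 5/6 = 2/3
x_3 | x_1 = 5/6 | 1/3 = 5/6
(x_2 <-> x_3) -> (x_3 | x_1) = 2/3 -> 5/6 = 1
x_2 -> x_2 = 2/3 -> 2/3 = 1
(x_2 -> x_2) -> x_3 = 1 -> 5/6 = 5/6
((x_2 <-> x_3) -> (x_3 | x_1)) -> ((x_2 -> x_2) -> x_3) = 1 -> 5/6 = 5/6
x_2 -> x_1 = 2/3 -> 1/3 = 1/3
x_3 <-> (x_2 -> x_1) = 5/6 <-> 1/3 = 1/3
~x_2 = ~2/3 = 0
(x_3 <-> (x_2 -> x_1)) -> ~x_2 = 1/3 -> 0 = 0
(((x_2 <-> x_3) -> (x_3 | x_1)) -> ((x_2 -> x_2) -> x_3)) <-> ((x_3 <-> (x_2 -> x_1)) -> ~x_2) = 5/6 <-> 0 = 0
((x_1 | x_2) | ((x_1 -> x_3) -> x_3)) -> ((((x_2 <-> x_3) -> (x_3 | x_1)) -> ((x_2 -> x_2) -> x_3)) <-> ((x_3 <-> (x_2 -> x_1)) -> ~x_2)) = 5/6 -> 0 = 0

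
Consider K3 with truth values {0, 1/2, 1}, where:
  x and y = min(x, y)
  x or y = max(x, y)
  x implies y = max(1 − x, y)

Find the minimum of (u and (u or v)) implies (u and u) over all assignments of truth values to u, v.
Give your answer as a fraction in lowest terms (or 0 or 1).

Take u = 1/2, v = 0:
u or v = 1/2 or 0 = 1/2
u and (u or v) = 1/2 and 1/2 = 1/2
u and u = 1/2 and 1/2 = 1/2
(u and (u or v)) implies (u and u) = 1/2 implies 1/2 = 1/2
No assignment yields a value below 1/2, so this is the minimum.

1/2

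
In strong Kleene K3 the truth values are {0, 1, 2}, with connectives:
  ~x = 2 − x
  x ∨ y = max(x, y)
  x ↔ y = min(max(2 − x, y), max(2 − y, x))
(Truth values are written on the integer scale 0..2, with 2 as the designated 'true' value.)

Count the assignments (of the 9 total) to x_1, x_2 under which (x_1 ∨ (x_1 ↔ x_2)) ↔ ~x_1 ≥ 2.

1

x_1 = 0, x_2 = 0 ↦ 2  ≥
x_1 = 0, x_2 = 1 ↦ 1  <
x_1 = 0, x_2 = 2 ↦ 0  <
x_1 = 1, x_2 = 0 ↦ 1  <
x_1 = 1, x_2 = 1 ↦ 1  <
x_1 = 1, x_2 = 2 ↦ 1  <
x_1 = 2, x_2 = 0 ↦ 0  <
x_1 = 2, x_2 = 1 ↦ 0  <
x_1 = 2, x_2 = 2 ↦ 0  <
So 1 of the 9 assignments meets the threshold.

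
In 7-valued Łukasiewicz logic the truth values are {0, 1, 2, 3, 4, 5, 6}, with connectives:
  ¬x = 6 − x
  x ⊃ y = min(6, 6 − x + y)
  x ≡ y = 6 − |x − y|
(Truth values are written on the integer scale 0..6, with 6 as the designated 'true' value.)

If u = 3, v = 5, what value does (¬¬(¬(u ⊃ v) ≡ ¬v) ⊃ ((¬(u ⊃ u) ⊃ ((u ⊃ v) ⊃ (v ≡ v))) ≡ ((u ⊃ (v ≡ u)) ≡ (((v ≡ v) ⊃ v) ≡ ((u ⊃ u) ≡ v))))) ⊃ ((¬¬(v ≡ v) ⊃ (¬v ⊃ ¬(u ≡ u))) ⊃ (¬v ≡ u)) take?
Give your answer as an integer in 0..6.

u ⊃ v = 3 ⊃ 5 = 6
¬(u ⊃ v) = ¬6 = 0
¬v = ¬5 = 1
¬(u ⊃ v) ≡ ¬v = 0 ≡ 1 = 5
¬(¬(u ⊃ v) ≡ ¬v) = ¬5 = 1
¬¬(¬(u ⊃ v) ≡ ¬v) = ¬1 = 5
u ⊃ u = 3 ⊃ 3 = 6
¬(u ⊃ u) = ¬6 = 0
u ⊃ v = 3 ⊃ 5 = 6
v ≡ v = 5 ≡ 5 = 6
(u ⊃ v) ⊃ (v ≡ v) = 6 ⊃ 6 = 6
¬(u ⊃ u) ⊃ ((u ⊃ v) ⊃ (v ≡ v)) = 0 ⊃ 6 = 6
v ≡ u = 5 ≡ 3 = 4
u ⊃ (v ≡ u) = 3 ⊃ 4 = 6
v ≡ v = 5 ≡ 5 = 6
(v ≡ v) ⊃ v = 6 ⊃ 5 = 5
u ⊃ u = 3 ⊃ 3 = 6
(u ⊃ u) ≡ v = 6 ≡ 5 = 5
((v ≡ v) ⊃ v) ≡ ((u ⊃ u) ≡ v) = 5 ≡ 5 = 6
(u ⊃ (v ≡ u)) ≡ (((v ≡ v) ⊃ v) ≡ ((u ⊃ u) ≡ v)) = 6 ≡ 6 = 6
(¬(u ⊃ u) ⊃ ((u ⊃ v) ⊃ (v ≡ v))) ≡ ((u ⊃ (v ≡ u)) ≡ (((v ≡ v) ⊃ v) ≡ ((u ⊃ u) ≡ v))) = 6 ≡ 6 = 6
¬¬(¬(u ⊃ v) ≡ ¬v) ⊃ ((¬(u ⊃ u) ⊃ ((u ⊃ v) ⊃ (v ≡ v))) ≡ ((u ⊃ (v ≡ u)) ≡ (((v ≡ v) ⊃ v) ≡ ((u ⊃ u) ≡ v)))) = 5 ⊃ 6 = 6
v ≡ v = 5 ≡ 5 = 6
¬(v ≡ v) = ¬6 = 0
¬¬(v ≡ v) = ¬0 = 6
¬v = ¬5 = 1
u ≡ u = 3 ≡ 3 = 6
¬(u ≡ u) = ¬6 = 0
¬v ⊃ ¬(u ≡ u) = 1 ⊃ 0 = 5
¬¬(v ≡ v) ⊃ (¬v ⊃ ¬(u ≡ u)) = 6 ⊃ 5 = 5
¬v = ¬5 = 1
¬v ≡ u = 1 ≡ 3 = 4
(¬¬(v ≡ v) ⊃ (¬v ⊃ ¬(u ≡ u))) ⊃ (¬v ≡ u) = 5 ⊃ 4 = 5
(¬¬(¬(u ⊃ v) ≡ ¬v) ⊃ ((¬(u ⊃ u) ⊃ ((u ⊃ v) ⊃ (v ≡ v))) ≡ ((u ⊃ (v ≡ u)) ≡ (((v ≡ v) ⊃ v) ≡ ((u ⊃ u) ≡ v))))) ⊃ ((¬¬(v ≡ v) ⊃ (¬v ⊃ ¬(u ≡ u))) ⊃ (¬v ≡ u)) = 6 ⊃ 5 = 5

5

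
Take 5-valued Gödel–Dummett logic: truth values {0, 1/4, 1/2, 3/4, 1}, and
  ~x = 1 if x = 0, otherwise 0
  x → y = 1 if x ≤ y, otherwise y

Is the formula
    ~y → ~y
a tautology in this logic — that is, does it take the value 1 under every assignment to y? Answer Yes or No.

Yes

y = 0 ↦ 1
y = 1/4 ↦ 1
y = 1/2 ↦ 1
y = 3/4 ↦ 1
y = 1 ↦ 1
Every assignment gives a value ≥ 1.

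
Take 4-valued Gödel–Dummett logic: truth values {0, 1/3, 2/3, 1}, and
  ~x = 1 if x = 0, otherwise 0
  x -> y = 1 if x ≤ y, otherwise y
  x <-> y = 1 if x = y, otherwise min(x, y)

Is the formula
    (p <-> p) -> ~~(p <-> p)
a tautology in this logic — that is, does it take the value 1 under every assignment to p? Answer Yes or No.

p = 0 ↦ 1
p = 1/3 ↦ 1
p = 2/3 ↦ 1
p = 1 ↦ 1
Every assignment gives a value ≥ 1.

Yes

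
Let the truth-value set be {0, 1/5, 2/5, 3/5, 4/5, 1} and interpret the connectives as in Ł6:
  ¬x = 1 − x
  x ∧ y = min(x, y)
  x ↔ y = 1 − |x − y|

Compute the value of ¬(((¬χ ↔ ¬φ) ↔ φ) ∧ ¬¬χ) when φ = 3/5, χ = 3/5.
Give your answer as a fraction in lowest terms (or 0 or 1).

2/5

¬χ = ¬3/5 = 2/5
¬φ = ¬3/5 = 2/5
¬χ ↔ ¬φ = 2/5 ↔ 2/5 = 1
(¬χ ↔ ¬φ) ↔ φ = 1 ↔ 3/5 = 3/5
¬χ = ¬3/5 = 2/5
¬¬χ = ¬2/5 = 3/5
((¬χ ↔ ¬φ) ↔ φ) ∧ ¬¬χ = 3/5 ∧ 3/5 = 3/5
¬(((¬χ ↔ ¬φ) ↔ φ) ∧ ¬¬χ) = ¬3/5 = 2/5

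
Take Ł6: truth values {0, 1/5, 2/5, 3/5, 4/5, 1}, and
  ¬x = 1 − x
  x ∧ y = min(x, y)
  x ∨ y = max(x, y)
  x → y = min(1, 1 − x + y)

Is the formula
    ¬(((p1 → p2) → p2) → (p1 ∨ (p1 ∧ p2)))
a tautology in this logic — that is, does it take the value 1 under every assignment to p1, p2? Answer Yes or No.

No

Counterexample: take p1 = 0, p2 = 0.
p1 → p2 = 0 → 0 = 1
(p1 → p2) → p2 = 1 → 0 = 0
p1 ∧ p2 = 0 ∧ 0 = 0
p1 ∨ (p1 ∧ p2) = 0 ∨ 0 = 0
((p1 → p2) → p2) → (p1 ∨ (p1 ∧ p2)) = 0 → 0 = 1
¬(((p1 → p2) → p2) → (p1 ∨ (p1 ∧ p2))) = ¬1 = 0
This gives 0 ≠ 1.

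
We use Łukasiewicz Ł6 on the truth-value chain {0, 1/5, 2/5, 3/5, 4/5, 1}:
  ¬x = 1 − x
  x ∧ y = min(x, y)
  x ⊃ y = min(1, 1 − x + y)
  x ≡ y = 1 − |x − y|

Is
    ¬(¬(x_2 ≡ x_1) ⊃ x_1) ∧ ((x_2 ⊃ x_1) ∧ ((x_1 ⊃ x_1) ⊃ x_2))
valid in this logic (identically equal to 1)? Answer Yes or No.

Counterexample: take x_1 = 0, x_2 = 0.
x_2 ≡ x_1 = 0 ≡ 0 = 1
¬(x_2 ≡ x_1) = ¬1 = 0
¬(x_2 ≡ x_1) ⊃ x_1 = 0 ⊃ 0 = 1
¬(¬(x_2 ≡ x_1) ⊃ x_1) = ¬1 = 0
x_2 ⊃ x_1 = 0 ⊃ 0 = 1
x_1 ⊃ x_1 = 0 ⊃ 0 = 1
(x_1 ⊃ x_1) ⊃ x_2 = 1 ⊃ 0 = 0
(x_2 ⊃ x_1) ∧ ((x_1 ⊃ x_1) ⊃ x_2) = 1 ∧ 0 = 0
¬(¬(x_2 ≡ x_1) ⊃ x_1) ∧ ((x_2 ⊃ x_1) ∧ ((x_1 ⊃ x_1) ⊃ x_2)) = 0 ∧ 0 = 0
This gives 0 ≠ 1.

No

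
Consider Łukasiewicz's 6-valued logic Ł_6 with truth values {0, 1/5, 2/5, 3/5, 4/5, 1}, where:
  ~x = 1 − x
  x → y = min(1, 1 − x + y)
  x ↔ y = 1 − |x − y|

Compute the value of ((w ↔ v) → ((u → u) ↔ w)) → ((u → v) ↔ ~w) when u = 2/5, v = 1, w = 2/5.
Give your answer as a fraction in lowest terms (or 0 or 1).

w ↔ v = 2/5 ↔ 1 = 2/5
u → u = 2/5 → 2/5 = 1
(u → u) ↔ w = 1 ↔ 2/5 = 2/5
(w ↔ v) → ((u → u) ↔ w) = 2/5 → 2/5 = 1
u → v = 2/5 → 1 = 1
~w = ~2/5 = 3/5
(u → v) ↔ ~w = 1 ↔ 3/5 = 3/5
((w ↔ v) → ((u → u) ↔ w)) → ((u → v) ↔ ~w) = 1 → 3/5 = 3/5

3/5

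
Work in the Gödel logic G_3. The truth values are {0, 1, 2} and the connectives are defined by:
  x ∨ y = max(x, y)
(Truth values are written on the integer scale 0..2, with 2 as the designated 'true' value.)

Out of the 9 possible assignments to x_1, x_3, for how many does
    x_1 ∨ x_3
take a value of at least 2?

5

x_1 = 0, x_3 = 0 ↦ 0  <
x_1 = 0, x_3 = 1 ↦ 1  <
x_1 = 0, x_3 = 2 ↦ 2  ≥
x_1 = 1, x_3 = 0 ↦ 1  <
x_1 = 1, x_3 = 1 ↦ 1  <
x_1 = 1, x_3 = 2 ↦ 2  ≥
x_1 = 2, x_3 = 0 ↦ 2  ≥
x_1 = 2, x_3 = 1 ↦ 2  ≥
x_1 = 2, x_3 = 2 ↦ 2  ≥
So 5 of the 9 assignments meet the threshold.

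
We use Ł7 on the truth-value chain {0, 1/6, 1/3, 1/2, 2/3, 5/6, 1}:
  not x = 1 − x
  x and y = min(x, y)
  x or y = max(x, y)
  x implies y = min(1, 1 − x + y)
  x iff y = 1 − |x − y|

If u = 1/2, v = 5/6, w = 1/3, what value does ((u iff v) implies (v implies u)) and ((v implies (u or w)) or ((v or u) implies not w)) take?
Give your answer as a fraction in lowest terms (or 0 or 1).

5/6

u iff v = 1/2 iff 5/6 = 2/3
v implies u = 5/6 implies 1/2 = 2/3
(u iff v) implies (v implies u) = 2/3 implies 2/3 = 1
u or w = 1/2 or 1/3 = 1/2
v implies (u or w) = 5/6 implies 1/2 = 2/3
v or u = 5/6 or 1/2 = 5/6
not w = not 1/3 = 2/3
(v or u) implies not w = 5/6 implies 2/3 = 5/6
(v implies (u or w)) or ((v or u) implies not w) = 2/3 or 5/6 = 5/6
((u iff v) implies (v implies u)) and ((v implies (u or w)) or ((v or u) implies not w)) = 1 and 5/6 = 5/6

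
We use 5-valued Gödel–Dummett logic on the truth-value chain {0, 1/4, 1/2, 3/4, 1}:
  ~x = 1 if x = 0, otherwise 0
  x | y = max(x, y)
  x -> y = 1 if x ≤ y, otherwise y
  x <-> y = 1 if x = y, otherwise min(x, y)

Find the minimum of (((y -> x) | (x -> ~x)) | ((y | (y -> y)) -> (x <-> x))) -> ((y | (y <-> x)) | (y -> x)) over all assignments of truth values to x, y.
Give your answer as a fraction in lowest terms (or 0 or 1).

1/4

Take x = 0, y = 1/4:
y -> x = 1/4 -> 0 = 0
~x = ~0 = 1
x -> ~x = 0 -> 1 = 1
(y -> x) | (x -> ~x) = 0 | 1 = 1
y -> y = 1/4 -> 1/4 = 1
y | (y -> y) = 1/4 | 1 = 1
x <-> x = 0 <-> 0 = 1
(y | (y -> y)) -> (x <-> x) = 1 -> 1 = 1
((y -> x) | (x -> ~x)) | ((y | (y -> y)) -> (x <-> x)) = 1 | 1 = 1
y <-> x = 1/4 <-> 0 = 0
y | (y <-> x) = 1/4 | 0 = 1/4
y -> x = 1/4 -> 0 = 0
(y | (y <-> x)) | (y -> x) = 1/4 | 0 = 1/4
(((y -> x) | (x -> ~x)) | ((y | (y -> y)) -> (x <-> x))) -> ((y | (y <-> x)) | (y -> x)) = 1 -> 1/4 = 1/4
No assignment yields a value below 1/4, so this is the minimum.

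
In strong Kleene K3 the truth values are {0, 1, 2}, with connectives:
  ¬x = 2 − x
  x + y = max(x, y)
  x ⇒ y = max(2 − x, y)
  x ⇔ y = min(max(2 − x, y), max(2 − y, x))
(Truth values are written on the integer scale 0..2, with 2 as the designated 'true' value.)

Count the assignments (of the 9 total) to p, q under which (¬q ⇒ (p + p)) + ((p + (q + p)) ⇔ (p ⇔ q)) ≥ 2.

5

p = 0, q = 0 ↦ 0  <
p = 0, q = 1 ↦ 1  <
p = 0, q = 2 ↦ 2  ≥
p = 1, q = 0 ↦ 1  <
p = 1, q = 1 ↦ 1  <
p = 1, q = 2 ↦ 2  ≥
p = 2, q = 0 ↦ 2  ≥
p = 2, q = 1 ↦ 2  ≥
p = 2, q = 2 ↦ 2  ≥
So 5 of the 9 assignments meet the threshold.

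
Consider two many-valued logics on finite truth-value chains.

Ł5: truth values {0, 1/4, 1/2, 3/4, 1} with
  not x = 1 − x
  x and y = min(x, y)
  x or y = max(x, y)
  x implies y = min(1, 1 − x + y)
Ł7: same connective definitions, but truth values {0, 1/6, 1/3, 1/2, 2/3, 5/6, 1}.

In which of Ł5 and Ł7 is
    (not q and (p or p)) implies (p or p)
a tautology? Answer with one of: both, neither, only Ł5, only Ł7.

both

In Ł5: every assignment gives 1 — tautology.
In Ł7: every assignment gives 1 — tautology.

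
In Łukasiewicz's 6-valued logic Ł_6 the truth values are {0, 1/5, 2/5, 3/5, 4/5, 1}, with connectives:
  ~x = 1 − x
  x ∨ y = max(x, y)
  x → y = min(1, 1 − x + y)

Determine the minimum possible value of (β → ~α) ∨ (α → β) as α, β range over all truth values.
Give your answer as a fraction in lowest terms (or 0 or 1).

3/5

Take α = 1, β = 2/5:
~α = ~1 = 0
β → ~α = 2/5 → 0 = 3/5
α → β = 1 → 2/5 = 2/5
(β → ~α) ∨ (α → β) = 3/5 ∨ 2/5 = 3/5
No assignment yields a value below 3/5, so this is the minimum.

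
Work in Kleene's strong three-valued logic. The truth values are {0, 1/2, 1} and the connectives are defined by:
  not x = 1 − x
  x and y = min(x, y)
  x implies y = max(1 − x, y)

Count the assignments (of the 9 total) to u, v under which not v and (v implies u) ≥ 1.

3

u = 0, v = 0 ↦ 1  ≥
u = 0, v = 1/2 ↦ 1/2  <
u = 0, v = 1 ↦ 0  <
u = 1/2, v = 0 ↦ 1  ≥
u = 1/2, v = 1/2 ↦ 1/2  <
u = 1/2, v = 1 ↦ 0  <
u = 1, v = 0 ↦ 1  ≥
u = 1, v = 1/2 ↦ 1/2  <
u = 1, v = 1 ↦ 0  <
So 3 of the 9 assignments meet the threshold.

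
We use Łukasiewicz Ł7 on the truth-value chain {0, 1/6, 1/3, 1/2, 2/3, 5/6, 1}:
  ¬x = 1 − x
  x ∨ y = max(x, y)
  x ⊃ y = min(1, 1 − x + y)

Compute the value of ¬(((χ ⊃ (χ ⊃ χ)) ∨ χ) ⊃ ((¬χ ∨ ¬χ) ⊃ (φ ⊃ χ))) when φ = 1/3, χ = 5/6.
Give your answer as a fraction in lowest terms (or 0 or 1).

0

χ ⊃ χ = 5/6 ⊃ 5/6 = 1
χ ⊃ (χ ⊃ χ) = 5/6 ⊃ 1 = 1
(χ ⊃ (χ ⊃ χ)) ∨ χ = 1 ∨ 5/6 = 1
¬χ = ¬5/6 = 1/6
¬χ = ¬5/6 = 1/6
¬χ ∨ ¬χ = 1/6 ∨ 1/6 = 1/6
φ ⊃ χ = 1/3 ⊃ 5/6 = 1
(¬χ ∨ ¬χ) ⊃ (φ ⊃ χ) = 1/6 ⊃ 1 = 1
((χ ⊃ (χ ⊃ χ)) ∨ χ) ⊃ ((¬χ ∨ ¬χ) ⊃ (φ ⊃ χ)) = 1 ⊃ 1 = 1
¬(((χ ⊃ (χ ⊃ χ)) ∨ χ) ⊃ ((¬χ ∨ ¬χ) ⊃ (φ ⊃ χ))) = ¬1 = 0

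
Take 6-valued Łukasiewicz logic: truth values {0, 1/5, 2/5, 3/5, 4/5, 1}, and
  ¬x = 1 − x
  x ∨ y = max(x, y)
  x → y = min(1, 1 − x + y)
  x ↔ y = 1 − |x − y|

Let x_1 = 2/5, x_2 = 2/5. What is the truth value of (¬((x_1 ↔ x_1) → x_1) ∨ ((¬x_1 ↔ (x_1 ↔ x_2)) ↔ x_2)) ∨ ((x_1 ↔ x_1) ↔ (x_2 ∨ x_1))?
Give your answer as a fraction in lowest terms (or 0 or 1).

x_1 ↔ x_1 = 2/5 ↔ 2/5 = 1
(x_1 ↔ x_1) → x_1 = 1 → 2/5 = 2/5
¬((x_1 ↔ x_1) → x_1) = ¬2/5 = 3/5
¬x_1 = ¬2/5 = 3/5
x_1 ↔ x_2 = 2/5 ↔ 2/5 = 1
¬x_1 ↔ (x_1 ↔ x_2) = 3/5 ↔ 1 = 3/5
(¬x_1 ↔ (x_1 ↔ x_2)) ↔ x_2 = 3/5 ↔ 2/5 = 4/5
¬((x_1 ↔ x_1) → x_1) ∨ ((¬x_1 ↔ (x_1 ↔ x_2)) ↔ x_2) = 3/5 ∨ 4/5 = 4/5
x_1 ↔ x_1 = 2/5 ↔ 2/5 = 1
x_2 ∨ x_1 = 2/5 ∨ 2/5 = 2/5
(x_1 ↔ x_1) ↔ (x_2 ∨ x_1) = 1 ↔ 2/5 = 2/5
(¬((x_1 ↔ x_1) → x_1) ∨ ((¬x_1 ↔ (x_1 ↔ x_2)) ↔ x_2)) ∨ ((x_1 ↔ x_1) ↔ (x_2 ∨ x_1)) = 4/5 ∨ 2/5 = 4/5

4/5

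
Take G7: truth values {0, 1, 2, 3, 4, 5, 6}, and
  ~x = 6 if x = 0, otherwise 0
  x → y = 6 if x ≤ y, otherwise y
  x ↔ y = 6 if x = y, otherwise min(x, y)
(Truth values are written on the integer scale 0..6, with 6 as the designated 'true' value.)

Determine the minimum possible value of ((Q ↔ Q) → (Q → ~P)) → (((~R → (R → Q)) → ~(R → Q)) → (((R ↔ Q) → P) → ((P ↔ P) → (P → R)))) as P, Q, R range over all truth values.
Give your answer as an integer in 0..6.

1

Take P = 2, Q = 0, R = 1:
Q ↔ Q = 0 ↔ 0 = 6
~P = ~2 = 0
Q → ~P = 0 → 0 = 6
(Q ↔ Q) → (Q → ~P) = 6 → 6 = 6
~R = ~1 = 0
R → Q = 1 → 0 = 0
~R → (R → Q) = 0 → 0 = 6
R → Q = 1 → 0 = 0
~(R → Q) = ~0 = 6
(~R → (R → Q)) → ~(R → Q) = 6 → 6 = 6
R ↔ Q = 1 ↔ 0 = 0
(R ↔ Q) → P = 0 → 2 = 6
P ↔ P = 2 ↔ 2 = 6
P → R = 2 → 1 = 1
(P ↔ P) → (P → R) = 6 → 1 = 1
((R ↔ Q) → P) → ((P ↔ P) → (P → R)) = 6 → 1 = 1
((~R → (R → Q)) → ~(R → Q)) → (((R ↔ Q) → P) → ((P ↔ P) → (P → R))) = 6 → 1 = 1
((Q ↔ Q) → (Q → ~P)) → (((~R → (R → Q)) → ~(R → Q)) → (((R ↔ Q) → P) → ((P ↔ P) → (P → R)))) = 6 → 1 = 1
No assignment yields a value below 1, so this is the minimum.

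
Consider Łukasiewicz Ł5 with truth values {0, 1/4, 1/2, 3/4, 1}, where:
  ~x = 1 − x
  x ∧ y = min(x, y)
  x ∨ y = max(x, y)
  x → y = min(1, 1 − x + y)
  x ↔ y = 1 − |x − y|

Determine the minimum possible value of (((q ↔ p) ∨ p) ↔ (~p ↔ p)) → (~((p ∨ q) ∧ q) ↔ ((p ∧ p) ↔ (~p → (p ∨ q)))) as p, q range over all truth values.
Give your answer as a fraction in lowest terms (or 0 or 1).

1/2

Take p = 3/4, q = 1:
q ↔ p = 1 ↔ 3/4 = 3/4
(q ↔ p) ∨ p = 3/4 ∨ 3/4 = 3/4
~p = ~3/4 = 1/4
~p ↔ p = 1/4 ↔ 3/4 = 1/2
((q ↔ p) ∨ p) ↔ (~p ↔ p) = 3/4 ↔ 1/2 = 3/4
p ∨ q = 3/4 ∨ 1 = 1
(p ∨ q) ∧ q = 1 ∧ 1 = 1
~((p ∨ q) ∧ q) = ~1 = 0
p ∧ p = 3/4 ∧ 3/4 = 3/4
~p = ~3/4 = 1/4
p ∨ q = 3/4 ∨ 1 = 1
~p → (p ∨ q) = 1/4 → 1 = 1
(p ∧ p) ↔ (~p → (p ∨ q)) = 3/4 ↔ 1 = 3/4
~((p ∨ q) ∧ q) ↔ ((p ∧ p) ↔ (~p → (p ∨ q))) = 0 ↔ 3/4 = 1/4
(((q ↔ p) ∨ p) ↔ (~p ↔ p)) → (~((p ∨ q) ∧ q) ↔ ((p ∧ p) ↔ (~p → (p ∨ q)))) = 3/4 → 1/4 = 1/2
No assignment yields a value below 1/2, so this is the minimum.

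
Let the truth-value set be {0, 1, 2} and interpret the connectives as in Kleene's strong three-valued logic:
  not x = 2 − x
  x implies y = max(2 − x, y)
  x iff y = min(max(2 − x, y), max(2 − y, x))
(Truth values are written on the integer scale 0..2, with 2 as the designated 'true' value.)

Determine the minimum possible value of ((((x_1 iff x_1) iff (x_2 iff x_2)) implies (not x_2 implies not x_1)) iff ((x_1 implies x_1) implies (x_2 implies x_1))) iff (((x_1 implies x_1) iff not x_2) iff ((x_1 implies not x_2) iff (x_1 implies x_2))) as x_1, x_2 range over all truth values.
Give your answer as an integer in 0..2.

1

Take x_1 = 0, x_2 = 1:
x_1 iff x_1 = 0 iff 0 = 2
x_2 iff x_2 = 1 iff 1 = 1
(x_1 iff x_1) iff (x_2 iff x_2) = 2 iff 1 = 1
not x_2 = not 1 = 1
not x_1 = not 0 = 2
not x_2 implies not x_1 = 1 implies 2 = 2
((x_1 iff x_1) iff (x_2 iff x_2)) implies (not x_2 implies not x_1) = 1 implies 2 = 2
x_1 implies x_1 = 0 implies 0 = 2
x_2 implies x_1 = 1 implies 0 = 1
(x_1 implies x_1) implies (x_2 implies x_1) = 2 implies 1 = 1
(((x_1 iff x_1) iff (x_2 iff x_2)) implies (not x_2 implies not x_1)) iff ((x_1 implies x_1) implies (x_2 implies x_1)) = 2 iff 1 = 1
x_1 implies x_1 = 0 implies 0 = 2
not x_2 = not 1 = 1
(x_1 implies x_1) iff not x_2 = 2 iff 1 = 1
not x_2 = not 1 = 1
x_1 implies not x_2 = 0 implies 1 = 2
x_1 implies x_2 = 0 implies 1 = 2
(x_1 implies not x_2) iff (x_1 implies x_2) = 2 iff 2 = 2
((x_1 implies x_1) iff not x_2) iff ((x_1 implies not x_2) iff (x_1 implies x_2)) = 1 iff 2 = 1
((((x_1 iff x_1) iff (x_2 iff x_2)) implies (not x_2 implies not x_1)) iff ((x_1 implies x_1) implies (x_2 implies x_1))) iff (((x_1 implies x_1) iff not x_2) iff ((x_1 implies not x_2) iff (x_1 implies x_2))) = 1 iff 1 = 1
No assignment yields a value below 1, so this is the minimum.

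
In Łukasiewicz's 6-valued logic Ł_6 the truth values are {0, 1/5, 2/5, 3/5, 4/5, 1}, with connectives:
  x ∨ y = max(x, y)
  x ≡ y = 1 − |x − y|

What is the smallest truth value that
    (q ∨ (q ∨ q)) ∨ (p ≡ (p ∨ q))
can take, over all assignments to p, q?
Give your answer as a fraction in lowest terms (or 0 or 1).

Take p = 0, q = 2/5:
q ∨ q = 2/5 ∨ 2/5 = 2/5
q ∨ (q ∨ q) = 2/5 ∨ 2/5 = 2/5
p ∨ q = 0 ∨ 2/5 = 2/5
p ≡ (p ∨ q) = 0 ≡ 2/5 = 3/5
(q ∨ (q ∨ q)) ∨ (p ≡ (p ∨ q)) = 2/5 ∨ 3/5 = 3/5
No assignment yields a value below 3/5, so this is the minimum.

3/5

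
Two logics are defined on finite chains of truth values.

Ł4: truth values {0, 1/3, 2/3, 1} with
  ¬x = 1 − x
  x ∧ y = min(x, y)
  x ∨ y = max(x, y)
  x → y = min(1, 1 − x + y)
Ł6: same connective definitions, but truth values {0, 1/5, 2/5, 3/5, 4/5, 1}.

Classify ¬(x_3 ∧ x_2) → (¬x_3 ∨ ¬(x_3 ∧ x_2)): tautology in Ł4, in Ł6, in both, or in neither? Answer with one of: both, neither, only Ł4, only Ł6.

In Ł4: every assignment gives 1 — tautology.
In Ł6: every assignment gives 1 — tautology.

both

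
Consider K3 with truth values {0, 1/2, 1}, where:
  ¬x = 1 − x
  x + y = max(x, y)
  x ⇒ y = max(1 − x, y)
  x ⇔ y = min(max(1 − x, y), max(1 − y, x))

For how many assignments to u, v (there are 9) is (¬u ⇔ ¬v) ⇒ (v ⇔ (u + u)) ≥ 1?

4

u = 0, v = 0 ↦ 1  ≥
u = 0, v = 1/2 ↦ 1/2  <
u = 0, v = 1 ↦ 1  ≥
u = 1/2, v = 0 ↦ 1/2  <
u = 1/2, v = 1/2 ↦ 1/2  <
u = 1/2, v = 1 ↦ 1/2  <
u = 1, v = 0 ↦ 1  ≥
u = 1, v = 1/2 ↦ 1/2  <
u = 1, v = 1 ↦ 1  ≥
So 4 of the 9 assignments meet the threshold.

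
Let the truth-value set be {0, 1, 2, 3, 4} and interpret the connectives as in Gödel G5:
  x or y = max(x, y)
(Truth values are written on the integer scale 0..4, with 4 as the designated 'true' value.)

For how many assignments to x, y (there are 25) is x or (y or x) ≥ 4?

9

value 4: 9 assignments (counts)
value 3: 7 assignments
value 2: 5 assignments
value 1: 3 assignments
value 0: 1 assignment
So 9 of the 25 assignments meet the threshold.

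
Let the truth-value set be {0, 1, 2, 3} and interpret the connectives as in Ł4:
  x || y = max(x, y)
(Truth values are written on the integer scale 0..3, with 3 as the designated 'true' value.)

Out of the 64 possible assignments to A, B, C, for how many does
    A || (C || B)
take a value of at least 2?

56

value 3: 37 assignments (counts)
value 2: 19 assignments (counts)
value 1: 7 assignments
value 0: 1 assignment
So 56 of the 64 assignments meet the threshold.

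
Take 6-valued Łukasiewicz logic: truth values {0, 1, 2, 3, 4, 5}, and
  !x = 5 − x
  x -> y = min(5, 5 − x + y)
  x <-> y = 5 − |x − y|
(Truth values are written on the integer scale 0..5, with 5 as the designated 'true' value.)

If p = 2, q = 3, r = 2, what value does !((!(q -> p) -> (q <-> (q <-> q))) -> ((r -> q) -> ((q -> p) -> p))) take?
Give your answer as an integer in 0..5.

q -> p = 3 -> 2 = 4
!(q -> p) = !4 = 1
q <-> q = 3 <-> 3 = 5
q <-> (q <-> q) = 3 <-> 5 = 3
!(q -> p) -> (q <-> (q <-> q)) = 1 -> 3 = 5
r -> q = 2 -> 3 = 5
q -> p = 3 -> 2 = 4
(q -> p) -> p = 4 -> 2 = 3
(r -> q) -> ((q -> p) -> p) = 5 -> 3 = 3
(!(q -> p) -> (q <-> (q <-> q))) -> ((r -> q) -> ((q -> p) -> p)) = 5 -> 3 = 3
!((!(q -> p) -> (q <-> (q <-> q))) -> ((r -> q) -> ((q -> p) -> p))) = !3 = 2

2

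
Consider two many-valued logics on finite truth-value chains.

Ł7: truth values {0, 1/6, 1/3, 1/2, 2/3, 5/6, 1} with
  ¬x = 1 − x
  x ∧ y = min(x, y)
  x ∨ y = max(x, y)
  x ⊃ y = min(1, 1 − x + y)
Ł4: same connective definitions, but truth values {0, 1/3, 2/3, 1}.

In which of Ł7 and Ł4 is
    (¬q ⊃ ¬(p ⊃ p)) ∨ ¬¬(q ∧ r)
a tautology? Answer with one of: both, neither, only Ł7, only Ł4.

In Ł7: at p = 0, q = 0, r = 0 the value is 0 — not a tautology.
In Ł4: at p = 0, q = 0, r = 0 the value is 0 — not a tautology.

neither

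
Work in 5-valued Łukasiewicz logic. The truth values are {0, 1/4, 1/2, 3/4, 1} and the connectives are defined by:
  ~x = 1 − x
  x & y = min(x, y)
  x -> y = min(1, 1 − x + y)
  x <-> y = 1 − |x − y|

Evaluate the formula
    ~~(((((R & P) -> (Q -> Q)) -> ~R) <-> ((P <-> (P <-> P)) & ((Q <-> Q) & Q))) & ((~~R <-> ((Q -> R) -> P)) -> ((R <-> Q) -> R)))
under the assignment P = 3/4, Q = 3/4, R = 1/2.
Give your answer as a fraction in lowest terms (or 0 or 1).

R & P = 1/2 & 3/4 = 1/2
Q -> Q = 3/4 -> 3/4 = 1
(R & P) -> (Q -> Q) = 1/2 -> 1 = 1
~R = ~1/2 = 1/2
((R & P) -> (Q -> Q)) -> ~R = 1 -> 1/2 = 1/2
P <-> P = 3/4 <-> 3/4 = 1
P <-> (P <-> P) = 3/4 <-> 1 = 3/4
Q <-> Q = 3/4 <-> 3/4 = 1
(Q <-> Q) & Q = 1 & 3/4 = 3/4
(P <-> (P <-> P)) & ((Q <-> Q) & Q) = 3/4 & 3/4 = 3/4
(((R & P) -> (Q -> Q)) -> ~R) <-> ((P <-> (P <-> P)) & ((Q <-> Q) & Q)) = 1/2 <-> 3/4 = 3/4
~R = ~1/2 = 1/2
~~R = ~1/2 = 1/2
Q -> R = 3/4 -> 1/2 = 3/4
(Q -> R) -> P = 3/4 -> 3/4 = 1
~~R <-> ((Q -> R) -> P) = 1/2 <-> 1 = 1/2
R <-> Q = 1/2 <-> 3/4 = 3/4
(R <-> Q) -> R = 3/4 -> 1/2 = 3/4
(~~R <-> ((Q -> R) -> P)) -> ((R <-> Q) -> R) = 1/2 -> 3/4 = 1
((((R & P) -> (Q -> Q)) -> ~R) <-> ((P <-> (P <-> P)) & ((Q <-> Q) & Q))) & ((~~R <-> ((Q -> R) -> P)) -> ((R <-> Q) -> R)) = 3/4 & 1 = 3/4
~(((((R & P) -> (Q -> Q)) -> ~R) <-> ((P <-> (P <-> P)) & ((Q <-> Q) & Q))) & ((~~R <-> ((Q -> R) -> P)) -> ((R <-> Q) -> R))) = ~3/4 = 1/4
~~(((((R & P) -> (Q -> Q)) -> ~R) <-> ((P <-> (P <-> P)) & ((Q <-> Q) & Q))) & ((~~R <-> ((Q -> R) -> P)) -> ((R <-> Q) -> R))) = ~1/4 = 3/4

3/4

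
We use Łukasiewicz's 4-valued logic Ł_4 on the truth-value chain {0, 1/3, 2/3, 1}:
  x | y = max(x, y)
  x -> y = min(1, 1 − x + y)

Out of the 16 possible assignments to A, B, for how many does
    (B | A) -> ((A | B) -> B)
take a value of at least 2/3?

14

A = 0, B = 0 ↦ 1  ≥
A = 0, B = 1/3 ↦ 1  ≥
A = 0, B = 2/3 ↦ 1  ≥
A = 0, B = 1 ↦ 1  ≥
A = 1/3, B = 0 ↦ 1  ≥
A = 1/3, B = 1/3 ↦ 1  ≥
A = 1/3, B = 2/3 ↦ 1  ≥
A = 1/3, B = 1 ↦ 1  ≥
A = 2/3, B = 0 ↦ 2/3  ≥
A = 2/3, B = 1/3 ↦ 1  ≥
A = 2/3, B = 2/3 ↦ 1  ≥
A = 2/3, B = 1 ↦ 1  ≥
A = 1, B = 0 ↦ 0  <
A = 1, B = 1/3 ↦ 1/3  <
A = 1, B = 2/3 ↦ 2/3  ≥
A = 1, B = 1 ↦ 1  ≥
So 14 of the 16 assignments meet the threshold.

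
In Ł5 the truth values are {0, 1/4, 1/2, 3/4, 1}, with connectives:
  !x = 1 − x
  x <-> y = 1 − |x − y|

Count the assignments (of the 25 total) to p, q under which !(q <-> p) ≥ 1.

value 1: 2 assignments (counts)
value 3/4: 4 assignments
value 1/2: 6 assignments
value 1/4: 8 assignments
value 0: 5 assignments
So 2 of the 25 assignments meet the threshold.

2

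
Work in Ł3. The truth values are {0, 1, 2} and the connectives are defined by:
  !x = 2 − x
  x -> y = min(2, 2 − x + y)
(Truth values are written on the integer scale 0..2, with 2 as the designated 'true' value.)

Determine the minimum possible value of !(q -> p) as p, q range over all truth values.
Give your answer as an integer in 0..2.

0

Take p = 0, q = 0:
q -> p = 0 -> 0 = 2
!(q -> p) = !2 = 0
No assignment yields a value below 0, so this is the minimum.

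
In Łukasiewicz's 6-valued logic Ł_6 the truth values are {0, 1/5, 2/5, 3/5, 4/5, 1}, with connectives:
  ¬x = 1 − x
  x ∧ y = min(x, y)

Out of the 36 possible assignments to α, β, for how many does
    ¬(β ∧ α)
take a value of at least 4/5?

value 1: 11 assignments (counts)
value 4/5: 9 assignments (counts)
value 3/5: 7 assignments
value 2/5: 5 assignments
value 1/5: 3 assignments
value 0: 1 assignment
So 20 of the 36 assignments meet the threshold.

20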